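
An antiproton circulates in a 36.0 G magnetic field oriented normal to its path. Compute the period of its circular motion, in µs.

The cyclotron period is independent of speed: T = 2πm/(qB).
T = 2π(1.67×10^-27) / [(1×1.60×10^-19)(3.60×10^-3)] = 1.82×10^-5 s.

T ≈ 18.2 µs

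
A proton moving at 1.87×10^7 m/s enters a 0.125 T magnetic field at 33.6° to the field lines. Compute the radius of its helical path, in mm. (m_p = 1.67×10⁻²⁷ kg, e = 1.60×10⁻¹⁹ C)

Only the perpendicular component v⊥ = v sin33.6° = 1.03×10^7 m/s is bent by the field.
r = m v⊥ /(qB) = (1.67×10^-27)(1.03×10^7) / [(1×1.60×10^-19)(0.125)] = 0.864 m.

r ≈ 864 mm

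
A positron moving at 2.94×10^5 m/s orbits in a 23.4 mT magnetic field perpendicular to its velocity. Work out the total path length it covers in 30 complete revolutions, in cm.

L ≈ 1.35 cm

r = mv/(qB) = 7.15×10^-5 m, so one revolution covers 2πr = 4.49×10^-4 m.
In 30 revolutions: L = 30·2πr = 0.0135 m.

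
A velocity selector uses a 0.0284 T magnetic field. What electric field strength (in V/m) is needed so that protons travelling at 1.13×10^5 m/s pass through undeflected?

E ≈ 3210 V/m

qE = qvB ⇒ E = vB = (1.13×10^5)(0.0284) = 3210 V/m.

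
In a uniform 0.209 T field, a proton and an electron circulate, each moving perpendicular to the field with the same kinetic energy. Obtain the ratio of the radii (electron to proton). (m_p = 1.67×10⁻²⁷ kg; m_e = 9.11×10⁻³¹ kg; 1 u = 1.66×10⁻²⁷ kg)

r = √(2mK)/(qB) ⇒ at equal K, r ∝ √m/q.
r_{electron}/r_{proton} = 0.0234.

ratio ≈ 0.0234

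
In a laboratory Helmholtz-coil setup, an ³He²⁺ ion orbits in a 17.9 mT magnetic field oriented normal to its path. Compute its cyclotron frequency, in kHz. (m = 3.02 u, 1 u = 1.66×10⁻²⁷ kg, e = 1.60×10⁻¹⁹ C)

f ≈ 182 kHz

f = qB/(2πm) = (2×1.60×10^-19)(0.0179) / [2π(5.01×10^-27)] = 1.82×10^5 Hz.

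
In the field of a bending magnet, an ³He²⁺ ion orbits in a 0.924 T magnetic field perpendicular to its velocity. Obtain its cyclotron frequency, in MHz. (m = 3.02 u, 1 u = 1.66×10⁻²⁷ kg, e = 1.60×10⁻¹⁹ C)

f ≈ 9.39 MHz

f = qB/(2πm) = (2×1.60×10^-19)(0.924) / [2π(5.01×10^-27)] = 9.39×10^6 Hz.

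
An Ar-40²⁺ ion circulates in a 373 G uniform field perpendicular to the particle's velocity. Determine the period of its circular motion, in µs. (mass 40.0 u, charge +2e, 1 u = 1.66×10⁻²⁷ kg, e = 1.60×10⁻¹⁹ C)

T ≈ 35.0 µs

The cyclotron period is independent of speed: T = 2πm/(qB).
T = 2π(6.64×10^-26) / [(2×1.60×10^-19)(0.0373)] = 3.50×10^-5 s.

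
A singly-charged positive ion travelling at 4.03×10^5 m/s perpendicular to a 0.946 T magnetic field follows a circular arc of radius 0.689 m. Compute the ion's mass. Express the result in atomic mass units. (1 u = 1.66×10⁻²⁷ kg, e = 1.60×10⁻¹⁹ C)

m ≈ 156 u

qvB = mv²/r ⇒ m = qBr/v.
m = (1×1.60×10^-19)(0.946)(0.689) / (4.03×10^5) = 2.59×10^-25 kg = 156 u.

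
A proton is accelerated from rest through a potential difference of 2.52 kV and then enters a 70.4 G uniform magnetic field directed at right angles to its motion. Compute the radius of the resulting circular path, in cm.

r ≈ 103 cm

The kinetic energy gained is K = qV = (1×1.60×10^-19)(2520) = 4.03×10^-16 J.
v = √(2K/m) = 6.95×10^5 m/s.
r = mv/(qB) = (1.67×10^-27)(6.95×10^5) / [(1×1.60×10^-19)(7.04×10^-3)] = 1.03 m.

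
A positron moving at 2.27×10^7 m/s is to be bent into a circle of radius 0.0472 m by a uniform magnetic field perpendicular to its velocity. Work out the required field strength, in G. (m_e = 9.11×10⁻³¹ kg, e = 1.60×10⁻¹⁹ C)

qvB = mv²/r gives B = mv/(qr).
B = (9.11×10^-31)(2.27×10^7) / [(1×1.60×10^-19)(0.0472)] = 2.74×10^-3 T.

B ≈ 27.4 G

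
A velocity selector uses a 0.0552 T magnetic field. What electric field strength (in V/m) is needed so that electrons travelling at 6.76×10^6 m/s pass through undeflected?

qE = qvB ⇒ E = vB = (6.76×10^6)(0.0552) = 3.73×10^5 V/m.

E ≈ 3.73×10^5 V/m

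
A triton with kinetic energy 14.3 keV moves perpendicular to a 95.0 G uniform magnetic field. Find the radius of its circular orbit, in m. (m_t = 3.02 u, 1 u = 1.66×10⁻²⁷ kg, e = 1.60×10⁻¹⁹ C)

r ≈ 3.15 m

Convert the energy: K = 14.3 keV = 2.29×10^-15 J.
v = √(2K/m) = √(2·2.29×10^-15/5.01×10^-27) = 9.55×10^5 m/s.
r = mv/(qB) = (5.01×10^-27)(9.55×10^5) / [(1×1.60×10^-19)(9.50×10^-3)] = 3.15 m.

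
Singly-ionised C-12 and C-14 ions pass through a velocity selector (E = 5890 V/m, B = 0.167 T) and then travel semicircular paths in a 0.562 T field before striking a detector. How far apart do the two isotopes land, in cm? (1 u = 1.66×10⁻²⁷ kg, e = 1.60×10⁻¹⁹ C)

Δd ≈ 0.260 cm

Both emerge at v = E/B₁ = 3.53×10^4 m/s.
r = mv/(qB₂), so r₁ = 7.81×10^-3 m and r₂ = 9.12×10^-3 m, giving Δr = 1.30×10^-3 m.
After a semicircle each ion lands a diameter 2r from the entry slit, so the separation is 2Δr = 2.60×10^-3 m.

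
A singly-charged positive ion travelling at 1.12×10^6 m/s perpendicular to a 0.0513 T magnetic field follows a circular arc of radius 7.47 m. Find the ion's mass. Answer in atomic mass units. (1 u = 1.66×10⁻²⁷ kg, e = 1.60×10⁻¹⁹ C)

m ≈ 33.0 u

qvB = mv²/r ⇒ m = qBr/v.
m = (1×1.60×10^-19)(0.0513)(7.47) / (1.12×10^6) = 5.47×10^-26 kg = 33.0 u.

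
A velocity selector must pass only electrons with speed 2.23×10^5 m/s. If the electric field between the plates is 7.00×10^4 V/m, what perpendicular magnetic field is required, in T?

qE = qvB ⇒ B = E/v = (7.00×10^4) / (2.23×10^5) = 0.314 T.

B ≈ 0.314 T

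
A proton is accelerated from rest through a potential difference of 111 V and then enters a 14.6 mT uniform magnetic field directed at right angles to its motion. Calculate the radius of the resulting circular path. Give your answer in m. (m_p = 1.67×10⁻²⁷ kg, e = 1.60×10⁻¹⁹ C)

r ≈ 0.104 m

The kinetic energy gained is K = qV = (1×1.60×10^-19)(111) = 1.78×10^-17 J.
v = √(2K/m) = 1.46×10^5 m/s.
r = mv/(qB) = (1.67×10^-27)(1.46×10^5) / [(1×1.60×10^-19)(0.0146)] = 0.104 m.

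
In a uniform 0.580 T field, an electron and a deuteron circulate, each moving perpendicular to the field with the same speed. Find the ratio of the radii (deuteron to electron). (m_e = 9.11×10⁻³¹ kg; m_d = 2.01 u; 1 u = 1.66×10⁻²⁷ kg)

r = mv/(qB) ⇒ at equal v, r ∝ m/q.
r_{deuteron}/r_{electron} = 3660.

ratio ≈ 3660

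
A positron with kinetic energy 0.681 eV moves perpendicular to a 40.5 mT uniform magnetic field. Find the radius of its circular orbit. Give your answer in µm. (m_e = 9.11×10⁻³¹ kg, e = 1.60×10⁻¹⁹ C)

r ≈ 68.8 µm

Convert the energy: K = 0.681 eV = 1.09×10^-19 J.
v = √(2K/m) = √(2·1.09×10^-19/9.11×10^-31) = 4.89×10^5 m/s.
r = mv/(qB) = (9.11×10^-31)(4.89×10^5) / [(1×1.60×10^-19)(0.0405)] = 6.88×10^-5 m.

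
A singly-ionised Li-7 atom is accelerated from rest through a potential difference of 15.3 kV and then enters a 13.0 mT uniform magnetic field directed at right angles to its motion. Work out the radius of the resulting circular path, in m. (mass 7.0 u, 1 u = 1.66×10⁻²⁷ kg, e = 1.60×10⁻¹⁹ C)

r ≈ 3.63 m

The kinetic energy gained is K = qV = (1×1.60×10^-19)(1.53×10^4) = 2.45×10^-15 J.
v = √(2K/m) = 6.49×10^5 m/s.
r = mv/(qB) = (1.16×10^-26)(6.49×10^5) / [(1×1.60×10^-19)(0.0130)] = 3.63 m.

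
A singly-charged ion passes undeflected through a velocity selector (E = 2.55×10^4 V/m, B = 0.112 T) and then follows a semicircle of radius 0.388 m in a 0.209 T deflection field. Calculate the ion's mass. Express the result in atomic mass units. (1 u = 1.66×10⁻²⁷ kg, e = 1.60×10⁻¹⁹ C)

m ≈ 34.3 u

v = E/B₁ = 2.28×10^5 m/s.
From r = mv/(qB₂), m = qB₂r/v = (1×1.60×10^-19)(0.209)(0.388) / (2.28×10^5) = 5.70×10^-26 kg.
In atomic mass units: m = 5.70×10^-26 / 1.66×10^-27 = 34.3 u.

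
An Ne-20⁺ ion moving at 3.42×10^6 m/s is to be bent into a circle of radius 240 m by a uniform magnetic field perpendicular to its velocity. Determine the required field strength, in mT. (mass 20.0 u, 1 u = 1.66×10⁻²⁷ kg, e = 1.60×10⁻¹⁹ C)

B ≈ 2.96 mT

qvB = mv²/r gives B = mv/(qr).
B = (3.32×10^-26)(3.42×10^6) / [(1×1.60×10^-19)(240)] = 2.96×10^-3 T.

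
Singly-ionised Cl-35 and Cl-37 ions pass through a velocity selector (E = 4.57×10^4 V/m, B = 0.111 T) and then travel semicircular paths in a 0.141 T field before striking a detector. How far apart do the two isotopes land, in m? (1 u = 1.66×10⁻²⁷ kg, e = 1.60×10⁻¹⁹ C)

Δd ≈ 0.121 m

Both emerge at v = E/B₁ = 4.12×10^5 m/s.
r = mv/(qB₂), so r₁ = 1.0603 m and r₂ = 1.1209 m, giving Δr = 0.0606 m.
After a semicircle each ion lands a diameter 2r from the entry slit, so the separation is 2Δr = 0.121 m.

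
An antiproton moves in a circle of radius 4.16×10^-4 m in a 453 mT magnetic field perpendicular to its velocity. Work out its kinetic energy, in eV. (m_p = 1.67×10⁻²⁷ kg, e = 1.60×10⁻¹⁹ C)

K ≈ 1.70 eV

v = qBr/m = (1×1.60×10^-19)(0.453)(4.16×10^-4) / (1.67×10^-27) = 1.81×10^4 m/s.
K = ½mv² = 0.5·(1.67×10^-27)·(1.81×10^4)² = 2.72×10^-19 J = 1.70 eV.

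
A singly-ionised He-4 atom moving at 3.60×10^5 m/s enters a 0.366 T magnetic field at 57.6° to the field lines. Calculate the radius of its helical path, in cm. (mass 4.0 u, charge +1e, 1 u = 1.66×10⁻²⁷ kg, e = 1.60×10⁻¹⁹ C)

r ≈ 3.45 cm

Only the perpendicular component v⊥ = v sin57.6° = 3.04×10^5 m/s is bent by the field.
r = m v⊥ /(qB) = (6.64×10^-27)(3.04×10^5) / [(1×1.60×10^-19)(0.366)] = 0.0345 m.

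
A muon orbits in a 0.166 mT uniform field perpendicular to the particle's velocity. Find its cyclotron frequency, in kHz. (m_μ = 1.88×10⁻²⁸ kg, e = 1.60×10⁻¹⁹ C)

f ≈ 22.5 kHz

f = qB/(2πm) = (1×1.60×10^-19)(1.66×10^-4) / [2π(1.88×10^-28)] = 2.25×10^4 Hz.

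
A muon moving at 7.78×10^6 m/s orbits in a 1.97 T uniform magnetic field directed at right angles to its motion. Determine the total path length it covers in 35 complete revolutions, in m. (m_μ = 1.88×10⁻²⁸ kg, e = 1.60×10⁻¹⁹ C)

r = mv/(qB) = 4.64×10^-3 m, so one revolution covers 2πr = 0.0292 m.
In 35 revolutions: L = 35·2πr = 1.02 m.

L ≈ 1.02 m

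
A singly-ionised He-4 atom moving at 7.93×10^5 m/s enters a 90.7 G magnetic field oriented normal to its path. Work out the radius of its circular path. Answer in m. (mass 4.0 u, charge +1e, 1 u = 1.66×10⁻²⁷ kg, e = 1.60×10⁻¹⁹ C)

r ≈ 3.63 m

The magnetic force provides the centripetal force: qvB = mv²/r, so r = mv/(qB).
r = (6.64×10^-27 kg)(7.93×10^5 m/s) / [(1×1.60×10^-19 C)(9.07×10^-3 T)] = 3.63 m.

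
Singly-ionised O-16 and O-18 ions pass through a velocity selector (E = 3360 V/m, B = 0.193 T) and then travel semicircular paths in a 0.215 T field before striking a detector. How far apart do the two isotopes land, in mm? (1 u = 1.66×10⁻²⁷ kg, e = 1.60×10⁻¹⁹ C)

Both emerge at v = E/B₁ = 1.74×10^4 m/s.
r = mv/(qB₂), so r₁ = 0.01344 m and r₂ = 0.01512 m, giving Δr = 1.68×10^-3 m.
After a semicircle each ion lands a diameter 2r from the entry slit, so the separation is 2Δr = 3.36×10^-3 m.

Δd ≈ 3.36 mm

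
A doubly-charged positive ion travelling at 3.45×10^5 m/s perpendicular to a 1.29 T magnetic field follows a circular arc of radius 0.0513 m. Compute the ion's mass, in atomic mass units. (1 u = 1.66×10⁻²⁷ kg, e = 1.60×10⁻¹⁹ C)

qvB = mv²/r ⇒ m = qBr/v.
m = (2×1.60×10^-19)(1.29)(0.0513) / (3.45×10^5) = 6.14×10^-26 kg = 37.0 u.

m ≈ 37.0 u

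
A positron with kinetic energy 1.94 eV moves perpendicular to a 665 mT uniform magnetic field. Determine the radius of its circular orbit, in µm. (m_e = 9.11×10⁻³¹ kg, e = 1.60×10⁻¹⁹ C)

Convert the energy: K = 1.94 eV = 3.10×10^-19 J.
v = √(2K/m) = √(2·3.10×10^-19/9.11×10^-31) = 8.25×10^5 m/s.
r = mv/(qB) = (9.11×10^-31)(8.25×10^5) / [(1×1.60×10^-19)(0.665)] = 7.07×10^-6 m.

r ≈ 7.07 µm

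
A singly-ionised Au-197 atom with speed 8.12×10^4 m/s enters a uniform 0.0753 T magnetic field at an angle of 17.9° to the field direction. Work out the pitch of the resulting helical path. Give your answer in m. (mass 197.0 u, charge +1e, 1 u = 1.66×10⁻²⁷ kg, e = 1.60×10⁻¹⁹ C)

pitch ≈ 13.2 m

The velocity component along B is v∥ = v cos17.9° = 7.73×10^4 m/s.
The cyclotron period T = 2πm/(qB) = 1.71×10^-4 s is set by m, q, B alone.
Pitch = v∥·T = (7.73×10^4)(1.71×10^-4) = 13.2 m.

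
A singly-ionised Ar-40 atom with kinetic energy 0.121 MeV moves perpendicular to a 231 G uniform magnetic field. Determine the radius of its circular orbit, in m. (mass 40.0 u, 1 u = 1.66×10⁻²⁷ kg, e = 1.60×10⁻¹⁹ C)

r ≈ 13.7 m

Convert the energy: K = 0.121 MeV = 1.94×10^-14 J.
v = √(2K/m) = √(2·1.94×10^-14/6.64×10^-26) = 7.64×10^5 m/s.
r = mv/(qB) = (6.64×10^-26)(7.64×10^5) / [(1×1.60×10^-19)(0.0231)] = 13.7 m.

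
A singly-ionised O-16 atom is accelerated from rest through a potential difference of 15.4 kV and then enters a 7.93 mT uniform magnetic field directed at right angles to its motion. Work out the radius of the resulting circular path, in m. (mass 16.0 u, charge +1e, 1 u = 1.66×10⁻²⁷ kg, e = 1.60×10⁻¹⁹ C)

r ≈ 9.02 m

The kinetic energy gained is K = qV = (1×1.60×10^-19)(1.54×10^4) = 2.46×10^-15 J.
v = √(2K/m) = 4.31×10^5 m/s.
r = mv/(qB) = (2.66×10^-26)(4.31×10^5) / [(1×1.60×10^-19)(7.93×10^-3)] = 9.02 m.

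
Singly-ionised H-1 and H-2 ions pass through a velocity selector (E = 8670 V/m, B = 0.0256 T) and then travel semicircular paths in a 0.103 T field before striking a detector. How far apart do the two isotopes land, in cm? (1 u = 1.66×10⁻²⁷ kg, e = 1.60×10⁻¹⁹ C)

Both emerge at v = E/B₁ = 3.39×10^5 m/s.
r = mv/(qB₂), so r₁ = 0.0341 m and r₂ = 0.0682 m, giving Δr = 0.0341 m.
After a semicircle each ion lands a diameter 2r from the entry slit, so the separation is 2Δr = 0.0682 m.

Δd ≈ 6.82 cm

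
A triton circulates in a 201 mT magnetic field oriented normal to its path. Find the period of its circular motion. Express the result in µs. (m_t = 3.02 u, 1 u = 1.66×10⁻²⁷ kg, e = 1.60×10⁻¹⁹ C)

The cyclotron period is independent of speed: T = 2πm/(qB).
T = 2π(5.01×10^-27) / [(1×1.60×10^-19)(0.201)] = 9.79×10^-7 s.

T ≈ 0.979 µs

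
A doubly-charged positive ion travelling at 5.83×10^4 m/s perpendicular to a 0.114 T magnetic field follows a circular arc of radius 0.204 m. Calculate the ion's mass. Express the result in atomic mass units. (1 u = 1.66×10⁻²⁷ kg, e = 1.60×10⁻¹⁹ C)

qvB = mv²/r ⇒ m = qBr/v.
m = (2×1.60×10^-19)(0.114)(0.204) / (5.83×10^4) = 1.28×10^-25 kg = 76.9 u.

m ≈ 76.9 u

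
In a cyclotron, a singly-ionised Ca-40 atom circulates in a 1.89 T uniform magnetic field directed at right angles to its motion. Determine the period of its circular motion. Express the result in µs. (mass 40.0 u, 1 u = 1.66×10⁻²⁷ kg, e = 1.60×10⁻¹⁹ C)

T ≈ 1.38 µs

The cyclotron period is independent of speed: T = 2πm/(qB).
T = 2π(6.64×10^-26) / [(1×1.60×10^-19)(1.89)] = 1.38×10^-6 s.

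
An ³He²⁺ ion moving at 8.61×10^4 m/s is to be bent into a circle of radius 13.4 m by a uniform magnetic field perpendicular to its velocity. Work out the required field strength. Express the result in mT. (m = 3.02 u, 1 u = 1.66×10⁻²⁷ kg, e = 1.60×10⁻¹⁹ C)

qvB = mv²/r gives B = mv/(qr).
B = (5.01×10^-27)(8.61×10^4) / [(2×1.60×10^-19)(13.4)] = 1.01×10^-4 T.

B ≈ 0.101 mT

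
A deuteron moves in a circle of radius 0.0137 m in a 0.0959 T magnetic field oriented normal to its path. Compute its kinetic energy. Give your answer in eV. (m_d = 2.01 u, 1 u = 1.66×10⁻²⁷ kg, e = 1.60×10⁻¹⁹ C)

v = qBr/m = (1×1.60×10^-19)(0.0959)(0.0137) / (3.34×10^-27) = 6.30×10^4 m/s.
K = ½mv² = 0.5·(3.34×10^-27)·(6.30×10^4)² = 6.62×10^-18 J = 41.4 eV.

K ≈ 41.4 eV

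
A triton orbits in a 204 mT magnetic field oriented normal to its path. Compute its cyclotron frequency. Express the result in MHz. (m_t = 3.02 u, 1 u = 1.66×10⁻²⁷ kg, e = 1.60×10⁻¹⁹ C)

f ≈ 1.04 MHz

f = qB/(2πm) = (1×1.60×10^-19)(0.204) / [2π(5.01×10^-27)] = 1.04×10^6 Hz.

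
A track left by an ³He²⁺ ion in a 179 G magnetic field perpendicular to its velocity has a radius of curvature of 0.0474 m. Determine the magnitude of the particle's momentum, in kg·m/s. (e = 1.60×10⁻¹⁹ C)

p ≈ 2.72×10^-22 kg·m/s

Since qvB = mv²/r, the momentum p = mv = qBr.
p = (2×1.60×10^-19)(0.0179)(0.0474) = 2.72×10^-22 kg·m/s.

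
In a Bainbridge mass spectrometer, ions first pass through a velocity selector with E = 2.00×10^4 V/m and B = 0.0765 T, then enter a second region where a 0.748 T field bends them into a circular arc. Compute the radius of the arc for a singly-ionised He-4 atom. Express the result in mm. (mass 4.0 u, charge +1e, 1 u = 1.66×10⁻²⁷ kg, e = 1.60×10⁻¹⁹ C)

The selector passes v = E/B = 2.00×10^4/0.0765 = 2.61×10^5 m/s.
In the deflection region, r = mv/(qB₂) = (6.64×10^-27)(2.61×10^5) / [(1×1.60×10^-19)(0.748)] = 0.0145 m.

r ≈ 14.5 mm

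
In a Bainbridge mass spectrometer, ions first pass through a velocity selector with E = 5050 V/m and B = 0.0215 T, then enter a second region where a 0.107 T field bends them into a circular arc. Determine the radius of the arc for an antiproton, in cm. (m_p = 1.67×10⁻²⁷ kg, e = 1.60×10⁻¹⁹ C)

The selector passes v = E/B = 5050/0.0215 = 2.35×10^5 m/s.
In the deflection region, r = mv/(qB₂) = (1.67×10^-27)(2.35×10^5) / [(1×1.60×10^-19)(0.107)] = 0.0229 m.

r ≈ 2.29 cm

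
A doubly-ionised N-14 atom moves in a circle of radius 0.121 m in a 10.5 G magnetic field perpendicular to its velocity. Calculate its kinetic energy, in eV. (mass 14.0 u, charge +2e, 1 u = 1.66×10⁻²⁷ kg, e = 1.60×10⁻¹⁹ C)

K ≈ 0.222 eV

v = qBr/m = (2×1.60×10^-19)(1.05×10^-3)(0.121) / (2.32×10^-26) = 1750 m/s.
K = ½mv² = 0.5·(2.32×10^-26)·(1750)² = 3.56×10^-20 J = 0.222 eV.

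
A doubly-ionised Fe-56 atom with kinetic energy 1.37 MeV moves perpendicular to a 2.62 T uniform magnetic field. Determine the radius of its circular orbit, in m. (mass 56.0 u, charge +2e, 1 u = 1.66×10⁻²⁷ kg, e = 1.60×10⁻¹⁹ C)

Convert the energy: K = 1.37 MeV = 2.19×10^-13 J.
v = √(2K/m) = √(2·2.19×10^-13/9.30×10^-26) = 2.17×10^6 m/s.
r = mv/(qB) = (9.30×10^-26)(2.17×10^6) / [(2×1.60×10^-19)(2.62)] = 0.241 m.

r ≈ 0.241 m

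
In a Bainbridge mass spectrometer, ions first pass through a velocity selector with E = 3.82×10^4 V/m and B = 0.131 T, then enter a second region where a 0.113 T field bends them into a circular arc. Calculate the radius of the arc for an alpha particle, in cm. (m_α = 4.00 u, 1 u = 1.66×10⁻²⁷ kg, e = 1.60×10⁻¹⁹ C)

The selector passes v = E/B = 3.82×10^4/0.131 = 2.92×10^5 m/s.
In the deflection region, r = mv/(qB₂) = (6.64×10^-27)(2.92×10^5) / [(2×1.60×10^-19)(0.113)] = 0.0535 m.

r ≈ 5.35 cm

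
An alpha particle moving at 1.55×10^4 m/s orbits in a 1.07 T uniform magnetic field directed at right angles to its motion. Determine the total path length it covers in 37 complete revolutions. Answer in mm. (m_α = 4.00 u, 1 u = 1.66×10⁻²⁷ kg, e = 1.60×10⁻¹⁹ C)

r = mv/(qB) = 3.01×10^-4 m, so one revolution covers 2πr = 1.89×10^-3 m.
In 37 revolutions: L = 37·2πr = 0.0699 m.

L ≈ 69.9 mm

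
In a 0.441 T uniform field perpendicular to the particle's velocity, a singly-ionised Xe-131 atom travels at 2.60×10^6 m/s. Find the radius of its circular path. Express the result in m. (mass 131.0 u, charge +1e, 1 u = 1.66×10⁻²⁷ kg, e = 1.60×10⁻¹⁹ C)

The magnetic force provides the centripetal force: qvB = mv²/r, so r = mv/(qB).
r = (2.17×10^-25 kg)(2.60×10^6 m/s) / [(1×1.60×10^-19 C)(0.441 T)] = 8.01 m.

r ≈ 8.01 m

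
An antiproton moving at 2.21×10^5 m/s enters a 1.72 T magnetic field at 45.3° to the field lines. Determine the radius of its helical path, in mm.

r ≈ 0.953 mm

Only the perpendicular component v⊥ = v sin45.3° = 1.57×10^5 m/s is bent by the field.
r = m v⊥ /(qB) = (1.67×10^-27)(1.57×10^5) / [(1×1.60×10^-19)(1.72)] = 9.53×10^-4 m.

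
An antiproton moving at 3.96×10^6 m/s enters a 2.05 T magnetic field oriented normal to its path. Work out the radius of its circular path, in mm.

r ≈ 20.2 mm

The magnetic force provides the centripetal force: qvB = mv²/r, so r = mv/(qB).
r = (1.67×10^-27 kg)(3.96×10^6 m/s) / [(1×1.60×10^-19 C)(2.05 T)] = 0.0202 m.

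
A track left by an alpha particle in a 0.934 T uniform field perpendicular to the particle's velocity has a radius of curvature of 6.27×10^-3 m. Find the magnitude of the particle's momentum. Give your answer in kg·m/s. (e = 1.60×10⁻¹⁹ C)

Since qvB = mv²/r, the momentum p = mv = qBr.
p = (2×1.60×10^-19)(0.934)(6.27×10^-3) = 1.87×10^-21 kg·m/s.

p ≈ 1.87×10^-21 kg·m/s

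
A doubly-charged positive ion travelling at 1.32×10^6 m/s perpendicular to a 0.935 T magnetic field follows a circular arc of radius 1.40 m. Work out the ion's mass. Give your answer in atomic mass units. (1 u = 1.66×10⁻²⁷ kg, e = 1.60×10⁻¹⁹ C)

qvB = mv²/r ⇒ m = qBr/v.
m = (2×1.60×10^-19)(0.935)(1.40) / (1.32×10^6) = 3.17×10^-25 kg = 191 u.

m ≈ 191 u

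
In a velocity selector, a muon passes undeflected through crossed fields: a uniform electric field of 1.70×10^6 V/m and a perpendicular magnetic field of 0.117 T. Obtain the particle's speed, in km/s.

For zero net force, qE = qvB, so v = E/B.
v = (1.70×10^6) / (0.117) = 1.45×10^7 m/s.

v ≈ 14500 km/s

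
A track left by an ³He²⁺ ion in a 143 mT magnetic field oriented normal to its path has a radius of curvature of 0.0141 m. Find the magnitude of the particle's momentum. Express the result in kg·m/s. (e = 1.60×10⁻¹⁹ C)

Since qvB = mv²/r, the momentum p = mv = qBr.
p = (2×1.60×10^-19)(0.143)(0.0141) = 6.45×10^-22 kg·m/s.

p ≈ 6.45×10^-22 kg·m/s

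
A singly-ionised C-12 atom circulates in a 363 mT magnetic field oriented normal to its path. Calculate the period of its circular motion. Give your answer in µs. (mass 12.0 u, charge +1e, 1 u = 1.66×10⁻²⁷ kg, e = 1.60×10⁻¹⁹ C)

The cyclotron period is independent of speed: T = 2πm/(qB).
T = 2π(1.99×10^-26) / [(1×1.60×10^-19)(0.363)] = 2.15×10^-6 s.

T ≈ 2.15 µs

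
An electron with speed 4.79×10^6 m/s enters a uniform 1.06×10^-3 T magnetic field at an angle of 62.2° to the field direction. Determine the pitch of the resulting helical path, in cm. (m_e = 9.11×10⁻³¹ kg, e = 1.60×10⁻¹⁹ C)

The velocity component along B is v∥ = v cos62.2° = 2.23×10^6 m/s.
The cyclotron period T = 2πm/(qB) = 3.37×10^-8 s is set by m, q, B alone.
Pitch = v∥·T = (2.23×10^6)(3.37×10^-8) = 0.0754 m.

pitch ≈ 7.54 cm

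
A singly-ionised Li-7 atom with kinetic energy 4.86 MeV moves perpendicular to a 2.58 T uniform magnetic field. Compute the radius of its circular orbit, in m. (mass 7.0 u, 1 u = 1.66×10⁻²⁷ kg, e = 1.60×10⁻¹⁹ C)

r ≈ 0.326 m

Convert the energy: K = 4.86 MeV = 7.78×10^-13 J.
v = √(2K/m) = √(2·7.78×10^-13/1.16×10^-26) = 1.16×10^7 m/s.
r = mv/(qB) = (1.16×10^-26)(1.16×10^7) / [(1×1.60×10^-19)(2.58)] = 0.326 m.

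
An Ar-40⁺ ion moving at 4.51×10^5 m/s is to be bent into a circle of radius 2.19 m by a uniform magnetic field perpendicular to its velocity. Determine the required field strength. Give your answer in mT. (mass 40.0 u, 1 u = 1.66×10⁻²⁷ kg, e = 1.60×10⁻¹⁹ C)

B ≈ 85.5 mT

qvB = mv²/r gives B = mv/(qr).
B = (6.64×10^-26)(4.51×10^5) / [(1×1.60×10^-19)(2.19)] = 0.0855 T.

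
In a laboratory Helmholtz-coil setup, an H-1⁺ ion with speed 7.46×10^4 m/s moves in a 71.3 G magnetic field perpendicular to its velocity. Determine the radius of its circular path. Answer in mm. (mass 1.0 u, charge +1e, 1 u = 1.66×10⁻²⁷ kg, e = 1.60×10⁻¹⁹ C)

The magnetic force provides the centripetal force: qvB = mv²/r, so r = mv/(qB).
r = (1.66×10^-27 kg)(7.46×10^4 m/s) / [(1×1.60×10^-19 C)(7.13×10^-3 T)] = 0.109 m.

r ≈ 109 mm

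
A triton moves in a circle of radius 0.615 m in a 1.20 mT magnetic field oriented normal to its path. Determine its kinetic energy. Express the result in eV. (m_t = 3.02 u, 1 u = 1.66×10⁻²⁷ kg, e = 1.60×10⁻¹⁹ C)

K ≈ 8.69 eV

v = qBr/m = (1×1.60×10^-19)(1.20×10^-3)(0.615) / (5.01×10^-27) = 2.36×10^4 m/s.
K = ½mv² = 0.5·(5.01×10^-27)·(2.36×10^4)² = 1.39×10^-18 J = 8.69 eV.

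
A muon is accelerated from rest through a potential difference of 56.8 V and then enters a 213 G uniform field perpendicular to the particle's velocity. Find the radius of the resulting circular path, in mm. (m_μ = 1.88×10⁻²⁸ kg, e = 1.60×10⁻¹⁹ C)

r ≈ 17.2 mm

The kinetic energy gained is K = qV = (1×1.60×10^-19)(56.8) = 9.09×10^-18 J.
v = √(2K/m) = 3.11×10^5 m/s.
r = mv/(qB) = (1.88×10^-28)(3.11×10^5) / [(1×1.60×10^-19)(0.0213)] = 0.0172 m.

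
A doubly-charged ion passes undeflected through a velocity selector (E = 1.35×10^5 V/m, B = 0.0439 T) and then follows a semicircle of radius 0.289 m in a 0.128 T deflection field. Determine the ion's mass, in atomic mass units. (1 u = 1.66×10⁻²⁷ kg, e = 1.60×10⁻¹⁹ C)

v = E/B₁ = 3.08×10^6 m/s.
From r = mv/(qB₂), m = qB₂r/v = (2×1.60×10^-19)(0.128)(0.289) / (3.08×10^6) = 3.85×10^-27 kg.
In atomic mass units: m = 3.85×10^-27 / 1.66×10^-27 = 2.32 u.

m ≈ 2.32 u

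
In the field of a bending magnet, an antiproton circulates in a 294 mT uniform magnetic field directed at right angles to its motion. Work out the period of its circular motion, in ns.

The cyclotron period is independent of speed: T = 2πm/(qB).
T = 2π(1.67×10^-27) / [(1×1.60×10^-19)(0.294)] = 2.23×10^-7 s.

T ≈ 223 ns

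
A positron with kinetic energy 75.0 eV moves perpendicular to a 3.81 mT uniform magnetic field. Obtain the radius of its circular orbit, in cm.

Convert the energy: K = 75.0 eV = 1.20×10^-17 J.
v = √(2K/m) = √(2·1.20×10^-17/9.11×10^-31) = 5.13×10^6 m/s.
r = mv/(qB) = (9.11×10^-31)(5.13×10^6) / [(1×1.60×10^-19)(3.81×10^-3)] = 7.67×10^-3 m.

r ≈ 0.767 cm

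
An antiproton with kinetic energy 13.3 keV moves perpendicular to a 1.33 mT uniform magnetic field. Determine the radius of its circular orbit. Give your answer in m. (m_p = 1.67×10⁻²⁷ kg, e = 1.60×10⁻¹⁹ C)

Convert the energy: K = 13.3 keV = 2.13×10^-15 J.
v = √(2K/m) = √(2·2.13×10^-15/1.67×10^-27) = 1.60×10^6 m/s.
r = mv/(qB) = (1.67×10^-27)(1.60×10^6) / [(1×1.60×10^-19)(1.33×10^-3)] = 12.5 m.

r ≈ 12.5 m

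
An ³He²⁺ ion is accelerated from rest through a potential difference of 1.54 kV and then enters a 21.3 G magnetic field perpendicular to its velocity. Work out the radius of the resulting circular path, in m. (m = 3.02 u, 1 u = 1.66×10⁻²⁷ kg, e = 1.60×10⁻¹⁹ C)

The kinetic energy gained is K = qV = (2×1.60×10^-19)(1540) = 4.93×10^-16 J.
v = √(2K/m) = 4.43×10^5 m/s.
r = mv/(qB) = (5.01×10^-27)(4.43×10^5) / [(2×1.60×10^-19)(2.13×10^-3)] = 3.26 m.

r ≈ 3.26 m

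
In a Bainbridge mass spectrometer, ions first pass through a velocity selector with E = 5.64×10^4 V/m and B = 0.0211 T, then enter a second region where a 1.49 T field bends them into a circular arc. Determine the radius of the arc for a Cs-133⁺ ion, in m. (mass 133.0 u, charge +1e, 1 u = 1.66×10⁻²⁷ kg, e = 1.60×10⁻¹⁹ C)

The selector passes v = E/B = 5.64×10^4/0.0211 = 2.67×10^6 m/s.
In the deflection region, r = mv/(qB₂) = (2.21×10^-25)(2.67×10^6) / [(1×1.60×10^-19)(1.49)] = 2.48 m.

r ≈ 2.48 m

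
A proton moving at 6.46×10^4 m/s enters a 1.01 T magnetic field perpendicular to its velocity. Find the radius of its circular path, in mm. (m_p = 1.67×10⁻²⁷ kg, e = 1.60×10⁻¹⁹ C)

The magnetic force provides the centripetal force: qvB = mv²/r, so r = mv/(qB).
r = (1.67×10^-27 kg)(6.46×10^4 m/s) / [(1×1.60×10^-19 C)(1.01 T)] = 6.68×10^-4 m.

r ≈ 0.668 mm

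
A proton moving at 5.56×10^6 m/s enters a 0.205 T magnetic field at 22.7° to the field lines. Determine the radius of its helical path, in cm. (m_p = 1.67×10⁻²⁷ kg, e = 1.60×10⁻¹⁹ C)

r ≈ 10.9 cm

Only the perpendicular component v⊥ = v sin22.7° = 2.15×10^6 m/s is bent by the field.
r = m v⊥ /(qB) = (1.67×10^-27)(2.15×10^6) / [(1×1.60×10^-19)(0.205)] = 0.109 m.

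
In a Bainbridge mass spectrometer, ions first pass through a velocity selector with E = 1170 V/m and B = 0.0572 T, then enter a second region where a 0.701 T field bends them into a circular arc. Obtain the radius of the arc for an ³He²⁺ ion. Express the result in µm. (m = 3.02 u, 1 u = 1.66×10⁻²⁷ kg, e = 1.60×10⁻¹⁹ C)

r ≈ 457 µm

The selector passes v = E/B = 1170/0.0572 = 2.05×10^4 m/s.
In the deflection region, r = mv/(qB₂) = (5.01×10^-27)(2.05×10^4) / [(2×1.60×10^-19)(0.701)] = 4.57×10^-4 m.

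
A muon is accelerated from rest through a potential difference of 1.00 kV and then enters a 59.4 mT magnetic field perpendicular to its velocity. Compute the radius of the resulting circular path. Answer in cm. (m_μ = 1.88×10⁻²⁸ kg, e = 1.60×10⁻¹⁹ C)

The kinetic energy gained is K = qV = (1×1.60×10^-19)(1000) = 1.60×10^-16 J.
v = √(2K/m) = 1.30×10^6 m/s.
r = mv/(qB) = (1.88×10^-28)(1.30×10^6) / [(1×1.60×10^-19)(0.0594)] = 0.0258 m.

r ≈ 2.58 cm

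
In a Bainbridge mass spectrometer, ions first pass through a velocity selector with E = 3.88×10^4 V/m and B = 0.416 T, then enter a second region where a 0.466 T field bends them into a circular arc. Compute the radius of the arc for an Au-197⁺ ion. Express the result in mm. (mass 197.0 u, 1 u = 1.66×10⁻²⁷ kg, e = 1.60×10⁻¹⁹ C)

r ≈ 409 mm

The selector passes v = E/B = 3.88×10^4/0.416 = 9.33×10^4 m/s.
In the deflection region, r = mv/(qB₂) = (3.27×10^-25)(9.33×10^4) / [(1×1.60×10^-19)(0.466)] = 0.409 m.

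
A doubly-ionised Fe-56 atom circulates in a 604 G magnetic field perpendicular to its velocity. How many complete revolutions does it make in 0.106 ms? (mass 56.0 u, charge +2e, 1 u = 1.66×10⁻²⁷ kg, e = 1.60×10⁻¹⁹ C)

N = 3

T = 2πm/(qB) = 2π(9.296×10^-26) / [(2×1.60×10^-19)(0.0604)] = 3.0220×10^-5 s.
N = t/T = 1.06×10^-4 / 3.0220×10^-5 ≈ 3.51, so 3 complete revolutions.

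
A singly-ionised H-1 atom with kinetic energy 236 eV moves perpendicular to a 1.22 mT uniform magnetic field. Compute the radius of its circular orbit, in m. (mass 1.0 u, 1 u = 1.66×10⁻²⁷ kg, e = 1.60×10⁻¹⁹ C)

Convert the energy: K = 236 eV = 3.78×10^-17 J.
v = √(2K/m) = √(2·3.78×10^-17/1.66×10^-27) = 2.13×10^5 m/s.
r = mv/(qB) = (1.66×10^-27)(2.13×10^5) / [(1×1.60×10^-19)(1.22×10^-3)] = 1.81 m.

r ≈ 1.81 m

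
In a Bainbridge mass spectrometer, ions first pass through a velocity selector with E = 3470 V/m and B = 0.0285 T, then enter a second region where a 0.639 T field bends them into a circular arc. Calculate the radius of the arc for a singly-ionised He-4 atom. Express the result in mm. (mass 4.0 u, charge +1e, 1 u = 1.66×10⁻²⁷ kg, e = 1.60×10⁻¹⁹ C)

r ≈ 7.91 mm

The selector passes v = E/B = 3470/0.0285 = 1.22×10^5 m/s.
In the deflection region, r = mv/(qB₂) = (6.64×10^-27)(1.22×10^5) / [(1×1.60×10^-19)(0.639)] = 7.91×10^-3 m.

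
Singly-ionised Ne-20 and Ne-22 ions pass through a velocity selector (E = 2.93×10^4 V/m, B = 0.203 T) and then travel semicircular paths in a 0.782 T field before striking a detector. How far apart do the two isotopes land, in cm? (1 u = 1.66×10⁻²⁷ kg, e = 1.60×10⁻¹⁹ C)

Δd ≈ 0.766 cm

Both emerge at v = E/B₁ = 1.44×10^5 m/s.
r = mv/(qB₂), so r₁ = 0.03830 m and r₂ = 0.04213 m, giving Δr = 3.83×10^-3 m.
After a semicircle each ion lands a diameter 2r from the entry slit, so the separation is 2Δr = 7.66×10^-3 m.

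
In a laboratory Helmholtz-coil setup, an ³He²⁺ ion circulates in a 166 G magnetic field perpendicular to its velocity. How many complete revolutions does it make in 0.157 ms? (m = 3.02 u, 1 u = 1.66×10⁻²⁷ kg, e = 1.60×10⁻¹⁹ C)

T = 2πm/(qB) = 2π(5.0132×10^-27) / [(2×1.60×10^-19)(0.0166)] = 5.9298×10^-6 s.
N = t/T = 1.57×10^-4 / 5.9298×10^-6 ≈ 26.48, so 26 complete revolutions.

N = 26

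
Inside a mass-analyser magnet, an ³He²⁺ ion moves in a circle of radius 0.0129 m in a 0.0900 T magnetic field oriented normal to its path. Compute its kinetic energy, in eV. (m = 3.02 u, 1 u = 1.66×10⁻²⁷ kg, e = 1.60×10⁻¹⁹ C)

v = qBr/m = (2×1.60×10^-19)(0.0900)(0.0129) / (5.01×10^-27) = 7.41×10^4 m/s.
K = ½mv² = 0.5·(5.01×10^-27)·(7.41×10^4)² = 1.38×10^-17 J = 86.0 eV.

K ≈ 86.0 eV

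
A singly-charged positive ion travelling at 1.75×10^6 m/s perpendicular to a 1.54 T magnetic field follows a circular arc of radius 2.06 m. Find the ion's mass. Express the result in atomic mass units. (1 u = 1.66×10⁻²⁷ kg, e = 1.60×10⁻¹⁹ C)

qvB = mv²/r ⇒ m = qBr/v.
m = (1×1.60×10^-19)(1.54)(2.06) / (1.75×10^6) = 2.90×10^-25 kg = 175 u.

m ≈ 175 u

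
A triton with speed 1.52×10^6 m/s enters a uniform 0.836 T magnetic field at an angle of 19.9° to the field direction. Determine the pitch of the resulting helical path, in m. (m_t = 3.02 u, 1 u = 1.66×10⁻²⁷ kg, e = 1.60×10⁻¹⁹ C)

The velocity component along B is v∥ = v cos19.9° = 1.43×10^6 m/s.
The cyclotron period T = 2πm/(qB) = 2.35×10^-7 s is set by m, q, B alone.
Pitch = v∥·T = (1.43×10^6)(2.35×10^-7) = 0.337 m.

pitch ≈ 0.337 m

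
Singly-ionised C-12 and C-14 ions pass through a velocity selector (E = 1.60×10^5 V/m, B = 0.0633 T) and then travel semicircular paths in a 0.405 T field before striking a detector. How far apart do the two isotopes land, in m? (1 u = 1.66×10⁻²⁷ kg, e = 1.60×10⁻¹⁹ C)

Δd ≈ 0.259 m

Both emerge at v = E/B₁ = 2.53×10^6 m/s.
r = mv/(qB₂), so r₁ = 0.777 m and r₂ = 0.907 m, giving Δr = 0.130 m.
After a semicircle each ion lands a diameter 2r from the entry slit, so the separation is 2Δr = 0.259 m.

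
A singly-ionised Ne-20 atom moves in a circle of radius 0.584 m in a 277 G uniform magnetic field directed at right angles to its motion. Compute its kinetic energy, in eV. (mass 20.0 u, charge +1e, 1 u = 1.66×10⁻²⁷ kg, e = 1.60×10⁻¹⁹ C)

v = qBr/m = (1×1.60×10^-19)(0.0277)(0.584) / (3.32×10^-26) = 7.80×10^4 m/s.
K = ½mv² = 0.5·(3.32×10^-26)·(7.80×10^4)² = 1.01×10^-16 J = 631 eV.

K ≈ 631 eV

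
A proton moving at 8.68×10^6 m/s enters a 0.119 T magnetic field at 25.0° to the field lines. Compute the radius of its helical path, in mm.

Only the perpendicular component v⊥ = v sin25.0° = 3.67×10^6 m/s is bent by the field.
r = m v⊥ /(qB) = (1.67×10^-27)(3.67×10^6) / [(1×1.60×10^-19)(0.119)] = 0.322 m.

r ≈ 322 mm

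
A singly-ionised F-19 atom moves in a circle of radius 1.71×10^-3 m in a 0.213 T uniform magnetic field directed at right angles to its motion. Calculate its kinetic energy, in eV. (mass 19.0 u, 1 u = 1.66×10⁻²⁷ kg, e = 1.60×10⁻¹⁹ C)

K ≈ 0.336 eV

v = qBr/m = (1×1.60×10^-19)(0.213)(1.71×10^-3) / (3.15×10^-26) = 1850 m/s.
K = ½mv² = 0.5·(3.15×10^-26)·(1850)² = 5.38×10^-20 J = 0.336 eV.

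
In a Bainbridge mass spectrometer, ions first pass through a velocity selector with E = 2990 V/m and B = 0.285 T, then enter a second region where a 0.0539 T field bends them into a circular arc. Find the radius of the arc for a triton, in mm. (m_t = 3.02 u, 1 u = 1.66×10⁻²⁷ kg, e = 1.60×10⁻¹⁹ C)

r ≈ 6.10 mm

The selector passes v = E/B = 2990/0.285 = 1.05×10^4 m/s.
In the deflection region, r = mv/(qB₂) = (5.01×10^-27)(1.05×10^4) / [(1×1.60×10^-19)(0.0539)] = 6.10×10^-3 m.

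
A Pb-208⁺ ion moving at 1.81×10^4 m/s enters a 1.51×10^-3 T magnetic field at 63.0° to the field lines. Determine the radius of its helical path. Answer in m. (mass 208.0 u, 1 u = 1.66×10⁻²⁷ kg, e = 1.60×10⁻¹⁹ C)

r ≈ 23.0 m

Only the perpendicular component v⊥ = v sin63.0° = 1.61×10^4 m/s is bent by the field.
r = m v⊥ /(qB) = (3.45×10^-25)(1.61×10^4) / [(1×1.60×10^-19)(1.51×10^-3)] = 23.0 m.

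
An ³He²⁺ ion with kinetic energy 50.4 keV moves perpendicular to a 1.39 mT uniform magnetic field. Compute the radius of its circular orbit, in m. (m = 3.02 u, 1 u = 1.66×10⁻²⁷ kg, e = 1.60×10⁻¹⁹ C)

Convert the energy: K = 50.4 keV = 8.06×10^-15 J.
v = √(2K/m) = √(2·8.06×10^-15/5.01×10^-27) = 1.79×10^6 m/s.
r = mv/(qB) = (5.01×10^-27)(1.79×10^6) / [(2×1.60×10^-19)(1.39×10^-3)] = 20.2 m.

r ≈ 20.2 m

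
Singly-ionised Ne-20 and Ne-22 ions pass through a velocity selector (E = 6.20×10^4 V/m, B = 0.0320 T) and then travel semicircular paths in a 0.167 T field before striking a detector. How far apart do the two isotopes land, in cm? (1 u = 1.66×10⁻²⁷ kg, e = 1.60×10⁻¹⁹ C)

Δd ≈ 48.1 cm

Both emerge at v = E/B₁ = 1.94×10^6 m/s.
r = mv/(qB₂), so r₁ = 2.407 m and r₂ = 2.648 m, giving Δr = 0.241 m.
After a semicircle each ion lands a diameter 2r from the entry slit, so the separation is 2Δr = 0.481 m.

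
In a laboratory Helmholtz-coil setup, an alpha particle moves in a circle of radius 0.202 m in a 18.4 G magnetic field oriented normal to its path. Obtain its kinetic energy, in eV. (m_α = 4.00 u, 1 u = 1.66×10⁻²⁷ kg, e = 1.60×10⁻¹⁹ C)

K ≈ 6.66 eV

v = qBr/m = (2×1.60×10^-19)(1.84×10^-3)(0.202) / (6.64×10^-27) = 1.79×10^4 m/s.
K = ½mv² = 0.5·(6.64×10^-27)·(1.79×10^4)² = 1.07×10^-18 J = 6.66 eV.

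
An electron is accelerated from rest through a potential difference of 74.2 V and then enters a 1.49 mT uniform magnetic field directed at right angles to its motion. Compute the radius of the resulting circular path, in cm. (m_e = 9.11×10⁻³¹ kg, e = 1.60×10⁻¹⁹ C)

r ≈ 1.95 cm

The kinetic energy gained is K = qV = (1×1.60×10^-19)(74.2) = 1.19×10^-17 J.
v = √(2K/m) = 5.11×10^6 m/s.
r = mv/(qB) = (9.11×10^-31)(5.11×10^6) / [(1×1.60×10^-19)(1.49×10^-3)] = 0.0195 m.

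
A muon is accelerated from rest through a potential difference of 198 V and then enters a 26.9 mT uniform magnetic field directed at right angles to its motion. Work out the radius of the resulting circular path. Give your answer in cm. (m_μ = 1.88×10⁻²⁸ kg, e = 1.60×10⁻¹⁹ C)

r ≈ 2.54 cm

The kinetic energy gained is K = qV = (1×1.60×10^-19)(198) = 3.17×10^-17 J.
v = √(2K/m) = 5.81×10^5 m/s.
r = mv/(qB) = (1.88×10^-28)(5.81×10^5) / [(1×1.60×10^-19)(0.0269)] = 0.0254 m.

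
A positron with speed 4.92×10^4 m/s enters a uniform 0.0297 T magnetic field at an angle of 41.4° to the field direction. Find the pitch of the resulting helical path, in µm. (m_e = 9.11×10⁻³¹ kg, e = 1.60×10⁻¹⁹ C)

The velocity component along B is v∥ = v cos41.4° = 3.69×10^4 m/s.
The cyclotron period T = 2πm/(qB) = 1.20×10^-9 s is set by m, q, B alone.
Pitch = v∥·T = (3.69×10^4)(1.20×10^-9) = 4.45×10^-5 m.

pitch ≈ 44.5 µm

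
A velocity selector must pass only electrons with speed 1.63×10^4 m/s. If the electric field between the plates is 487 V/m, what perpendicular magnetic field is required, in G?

qE = qvB ⇒ B = E/v = (487) / (1.63×10^4) = 0.0299 T.

B ≈ 299 G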